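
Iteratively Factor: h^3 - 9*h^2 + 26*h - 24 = (h - 2)*(h^2 - 7*h + 12) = (h - 4)*(h - 2)*(h - 3)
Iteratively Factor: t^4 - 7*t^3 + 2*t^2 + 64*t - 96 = (t - 2)*(t^3 - 5*t^2 - 8*t + 48) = (t - 4)*(t - 2)*(t^2 - t - 12) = (t - 4)*(t - 2)*(t + 3)*(t - 4)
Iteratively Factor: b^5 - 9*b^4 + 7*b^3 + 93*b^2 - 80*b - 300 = (b + 2)*(b^4 - 11*b^3 + 29*b^2 + 35*b - 150) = (b - 3)*(b + 2)*(b^3 - 8*b^2 + 5*b + 50) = (b - 3)*(b + 2)^2*(b^2 - 10*b + 25) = (b - 5)*(b - 3)*(b + 2)^2*(b - 5)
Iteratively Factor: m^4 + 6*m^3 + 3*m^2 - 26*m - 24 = (m + 3)*(m^3 + 3*m^2 - 6*m - 8) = (m + 1)*(m + 3)*(m^2 + 2*m - 8) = (m + 1)*(m + 3)*(m + 4)*(m - 2)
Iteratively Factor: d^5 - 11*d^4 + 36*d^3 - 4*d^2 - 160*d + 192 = (d - 4)*(d^4 - 7*d^3 + 8*d^2 + 28*d - 48) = (d - 4)*(d - 2)*(d^3 - 5*d^2 - 2*d + 24) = (d - 4)*(d - 2)*(d + 2)*(d^2 - 7*d + 12) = (d - 4)*(d - 3)*(d - 2)*(d + 2)*(d - 4)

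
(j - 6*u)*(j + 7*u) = j^2 + j*u - 42*u^2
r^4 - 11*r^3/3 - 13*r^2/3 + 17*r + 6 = (r - 3)^2*(r + 1/3)*(r + 2)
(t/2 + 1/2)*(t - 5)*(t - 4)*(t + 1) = t^4/2 - 7*t^3/2 + 3*t^2/2 + 31*t/2 + 10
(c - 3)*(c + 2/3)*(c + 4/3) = c^3 - c^2 - 46*c/9 - 8/3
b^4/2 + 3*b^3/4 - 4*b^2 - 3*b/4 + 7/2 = (b/2 + 1/2)*(b - 2)*(b - 1)*(b + 7/2)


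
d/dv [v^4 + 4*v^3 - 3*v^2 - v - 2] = 4*v^3 + 12*v^2 - 6*v - 1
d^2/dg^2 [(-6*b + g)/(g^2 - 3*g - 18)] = 2*((6*b - g)*(2*g - 3)^2 + 3*(2*b - g + 1)*(-g^2 + 3*g + 18))/(-g^2 + 3*g + 18)^3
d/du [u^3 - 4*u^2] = u*(3*u - 8)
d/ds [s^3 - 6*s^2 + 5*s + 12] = 3*s^2 - 12*s + 5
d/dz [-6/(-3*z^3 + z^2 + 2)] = 6*z*(2 - 9*z)/(-3*z^3 + z^2 + 2)^2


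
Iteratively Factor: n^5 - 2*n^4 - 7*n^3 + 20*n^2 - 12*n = (n - 1)*(n^4 - n^3 - 8*n^2 + 12*n) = n*(n - 1)*(n^3 - n^2 - 8*n + 12) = n*(n - 2)*(n - 1)*(n^2 + n - 6) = n*(n - 2)^2*(n - 1)*(n + 3)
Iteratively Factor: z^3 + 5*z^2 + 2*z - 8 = (z + 4)*(z^2 + z - 2) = (z + 2)*(z + 4)*(z - 1)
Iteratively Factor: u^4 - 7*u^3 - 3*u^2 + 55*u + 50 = (u + 2)*(u^3 - 9*u^2 + 15*u + 25) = (u - 5)*(u + 2)*(u^2 - 4*u - 5) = (u - 5)*(u + 1)*(u + 2)*(u - 5)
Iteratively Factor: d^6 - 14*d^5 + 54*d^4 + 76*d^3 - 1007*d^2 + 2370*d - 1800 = (d - 3)*(d^5 - 11*d^4 + 21*d^3 + 139*d^2 - 590*d + 600) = (d - 3)*(d + 4)*(d^4 - 15*d^3 + 81*d^2 - 185*d + 150) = (d - 3)^2*(d + 4)*(d^3 - 12*d^2 + 45*d - 50) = (d - 5)*(d - 3)^2*(d + 4)*(d^2 - 7*d + 10) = (d - 5)*(d - 3)^2*(d - 2)*(d + 4)*(d - 5)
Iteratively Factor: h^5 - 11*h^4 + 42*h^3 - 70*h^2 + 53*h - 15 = (h - 5)*(h^4 - 6*h^3 + 12*h^2 - 10*h + 3) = (h - 5)*(h - 1)*(h^3 - 5*h^2 + 7*h - 3) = (h - 5)*(h - 1)^2*(h^2 - 4*h + 3) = (h - 5)*(h - 1)^3*(h - 3)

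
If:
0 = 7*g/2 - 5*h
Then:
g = 10*h/7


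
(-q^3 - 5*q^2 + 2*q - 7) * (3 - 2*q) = 2*q^4 + 7*q^3 - 19*q^2 + 20*q - 21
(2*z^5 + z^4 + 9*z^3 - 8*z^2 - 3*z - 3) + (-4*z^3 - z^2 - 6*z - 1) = 2*z^5 + z^4 + 5*z^3 - 9*z^2 - 9*z - 4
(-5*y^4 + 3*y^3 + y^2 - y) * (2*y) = -10*y^5 + 6*y^4 + 2*y^3 - 2*y^2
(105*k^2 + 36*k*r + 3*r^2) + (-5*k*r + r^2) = 105*k^2 + 31*k*r + 4*r^2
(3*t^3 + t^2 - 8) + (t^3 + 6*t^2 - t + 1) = 4*t^3 + 7*t^2 - t - 7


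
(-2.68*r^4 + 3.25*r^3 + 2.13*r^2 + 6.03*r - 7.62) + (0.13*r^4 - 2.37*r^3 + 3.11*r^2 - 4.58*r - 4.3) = -2.55*r^4 + 0.88*r^3 + 5.24*r^2 + 1.45*r - 11.92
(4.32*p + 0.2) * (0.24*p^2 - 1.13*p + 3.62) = 1.0368*p^3 - 4.8336*p^2 + 15.4124*p + 0.724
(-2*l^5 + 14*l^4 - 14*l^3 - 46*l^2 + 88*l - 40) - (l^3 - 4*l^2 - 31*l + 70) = -2*l^5 + 14*l^4 - 15*l^3 - 42*l^2 + 119*l - 110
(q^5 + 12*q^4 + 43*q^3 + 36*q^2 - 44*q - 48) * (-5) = -5*q^5 - 60*q^4 - 215*q^3 - 180*q^2 + 220*q + 240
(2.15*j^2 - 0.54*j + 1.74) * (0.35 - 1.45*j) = -3.1175*j^3 + 1.5355*j^2 - 2.712*j + 0.609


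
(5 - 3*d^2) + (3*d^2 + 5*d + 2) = 5*d + 7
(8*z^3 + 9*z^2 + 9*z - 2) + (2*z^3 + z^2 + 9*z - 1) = 10*z^3 + 10*z^2 + 18*z - 3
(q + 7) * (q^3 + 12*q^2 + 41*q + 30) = q^4 + 19*q^3 + 125*q^2 + 317*q + 210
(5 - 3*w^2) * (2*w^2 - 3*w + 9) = -6*w^4 + 9*w^3 - 17*w^2 - 15*w + 45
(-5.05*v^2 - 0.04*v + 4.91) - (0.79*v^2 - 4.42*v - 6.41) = -5.84*v^2 + 4.38*v + 11.32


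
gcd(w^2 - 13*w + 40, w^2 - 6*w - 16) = w - 8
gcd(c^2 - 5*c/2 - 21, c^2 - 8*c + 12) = c - 6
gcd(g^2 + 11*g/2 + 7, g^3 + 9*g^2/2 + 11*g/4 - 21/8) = g + 7/2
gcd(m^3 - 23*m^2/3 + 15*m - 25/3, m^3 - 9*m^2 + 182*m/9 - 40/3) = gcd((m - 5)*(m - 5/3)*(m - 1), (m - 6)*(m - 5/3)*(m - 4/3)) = m - 5/3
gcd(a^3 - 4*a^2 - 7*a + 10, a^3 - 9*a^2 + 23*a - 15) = a^2 - 6*a + 5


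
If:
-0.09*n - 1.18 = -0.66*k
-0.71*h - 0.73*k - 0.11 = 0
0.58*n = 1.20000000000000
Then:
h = -2.28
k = 2.07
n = 2.07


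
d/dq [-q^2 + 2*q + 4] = 2 - 2*q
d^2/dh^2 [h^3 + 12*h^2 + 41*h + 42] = 6*h + 24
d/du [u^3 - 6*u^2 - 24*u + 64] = 3*u^2 - 12*u - 24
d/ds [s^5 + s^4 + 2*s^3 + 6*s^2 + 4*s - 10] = 5*s^4 + 4*s^3 + 6*s^2 + 12*s + 4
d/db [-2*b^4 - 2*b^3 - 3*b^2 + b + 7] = -8*b^3 - 6*b^2 - 6*b + 1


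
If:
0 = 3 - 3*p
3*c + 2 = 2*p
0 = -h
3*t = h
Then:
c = 0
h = 0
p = 1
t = 0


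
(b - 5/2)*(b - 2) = b^2 - 9*b/2 + 5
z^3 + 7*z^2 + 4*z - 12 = (z - 1)*(z + 2)*(z + 6)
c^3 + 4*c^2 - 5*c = c*(c - 1)*(c + 5)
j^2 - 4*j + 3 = (j - 3)*(j - 1)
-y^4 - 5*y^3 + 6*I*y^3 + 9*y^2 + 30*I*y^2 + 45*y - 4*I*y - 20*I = (y + 5)*(y - 4*I)*(I*y + 1)^2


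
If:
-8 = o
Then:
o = -8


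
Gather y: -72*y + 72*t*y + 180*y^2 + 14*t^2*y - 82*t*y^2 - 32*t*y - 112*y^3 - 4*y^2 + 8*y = -112*y^3 + y^2*(176 - 82*t) + y*(14*t^2 + 40*t - 64)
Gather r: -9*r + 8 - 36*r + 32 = 40 - 45*r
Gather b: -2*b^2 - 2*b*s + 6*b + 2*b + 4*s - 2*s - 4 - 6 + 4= -2*b^2 + b*(8 - 2*s) + 2*s - 6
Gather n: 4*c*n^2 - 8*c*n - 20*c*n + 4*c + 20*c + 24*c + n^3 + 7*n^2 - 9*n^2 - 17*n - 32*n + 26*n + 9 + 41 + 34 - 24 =48*c + n^3 + n^2*(4*c - 2) + n*(-28*c - 23) + 60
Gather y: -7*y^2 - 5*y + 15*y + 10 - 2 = -7*y^2 + 10*y + 8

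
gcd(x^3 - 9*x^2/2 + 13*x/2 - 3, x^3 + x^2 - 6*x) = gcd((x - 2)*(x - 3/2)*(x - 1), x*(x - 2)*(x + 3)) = x - 2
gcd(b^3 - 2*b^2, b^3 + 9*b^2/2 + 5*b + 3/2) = 1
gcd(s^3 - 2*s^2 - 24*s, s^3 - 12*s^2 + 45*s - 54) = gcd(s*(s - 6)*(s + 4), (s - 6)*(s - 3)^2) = s - 6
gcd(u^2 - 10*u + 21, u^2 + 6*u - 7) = 1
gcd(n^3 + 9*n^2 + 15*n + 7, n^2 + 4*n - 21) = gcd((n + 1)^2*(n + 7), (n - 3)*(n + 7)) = n + 7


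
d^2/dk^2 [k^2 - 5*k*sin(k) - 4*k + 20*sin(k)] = 5*k*sin(k) - 20*sin(k) - 10*cos(k) + 2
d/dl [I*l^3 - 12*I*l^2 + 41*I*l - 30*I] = I*(3*l^2 - 24*l + 41)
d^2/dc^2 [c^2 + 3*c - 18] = 2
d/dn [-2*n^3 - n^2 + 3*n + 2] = -6*n^2 - 2*n + 3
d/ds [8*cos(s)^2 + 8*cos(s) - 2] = -8*sin(s) - 8*sin(2*s)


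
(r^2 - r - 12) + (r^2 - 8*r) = 2*r^2 - 9*r - 12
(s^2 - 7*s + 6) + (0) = s^2 - 7*s + 6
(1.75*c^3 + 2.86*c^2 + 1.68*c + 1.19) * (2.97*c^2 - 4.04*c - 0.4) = 5.1975*c^5 + 1.4242*c^4 - 7.2648*c^3 - 4.3969*c^2 - 5.4796*c - 0.476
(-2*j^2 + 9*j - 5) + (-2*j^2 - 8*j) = -4*j^2 + j - 5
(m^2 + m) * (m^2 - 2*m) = m^4 - m^3 - 2*m^2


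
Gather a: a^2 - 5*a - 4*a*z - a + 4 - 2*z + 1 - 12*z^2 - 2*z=a^2 + a*(-4*z - 6) - 12*z^2 - 4*z + 5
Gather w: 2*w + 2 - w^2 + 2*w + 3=-w^2 + 4*w + 5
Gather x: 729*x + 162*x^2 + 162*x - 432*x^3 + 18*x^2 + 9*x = -432*x^3 + 180*x^2 + 900*x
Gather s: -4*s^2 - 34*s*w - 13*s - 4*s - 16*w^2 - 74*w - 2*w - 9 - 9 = -4*s^2 + s*(-34*w - 17) - 16*w^2 - 76*w - 18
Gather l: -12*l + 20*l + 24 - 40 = 8*l - 16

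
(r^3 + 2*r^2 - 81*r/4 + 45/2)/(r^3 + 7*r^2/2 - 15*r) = (r - 3/2)/r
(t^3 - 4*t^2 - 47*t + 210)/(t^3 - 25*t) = (t^2 + t - 42)/(t*(t + 5))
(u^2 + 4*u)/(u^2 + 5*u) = (u + 4)/(u + 5)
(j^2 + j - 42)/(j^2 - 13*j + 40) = (j^2 + j - 42)/(j^2 - 13*j + 40)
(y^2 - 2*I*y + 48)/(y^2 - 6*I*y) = (y^2 - 2*I*y + 48)/(y*(y - 6*I))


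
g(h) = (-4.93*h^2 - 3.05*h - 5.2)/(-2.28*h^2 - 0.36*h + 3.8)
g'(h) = (-9.86*h - 3.05)/(-2.28*h^2 - 0.36*h + 3.8) + (4.56*h + 0.36)*(-4.93*h^2 - 3.05*h - 5.2)/(-2.28*h^2 - 0.36*h + 3.8)^2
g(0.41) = -2.23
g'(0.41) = -3.69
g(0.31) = -1.91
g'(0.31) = -2.74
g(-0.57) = -1.55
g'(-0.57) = 1.85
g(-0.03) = -1.34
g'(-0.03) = -0.80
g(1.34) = 23.36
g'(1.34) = -173.78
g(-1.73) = 6.11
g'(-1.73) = 13.34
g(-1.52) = 12.99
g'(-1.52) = 79.74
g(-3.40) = 2.43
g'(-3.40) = 0.30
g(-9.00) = 2.12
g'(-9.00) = 0.00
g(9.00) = 2.35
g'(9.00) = -0.03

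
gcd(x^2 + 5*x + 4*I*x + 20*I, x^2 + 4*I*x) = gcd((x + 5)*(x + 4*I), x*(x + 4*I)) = x + 4*I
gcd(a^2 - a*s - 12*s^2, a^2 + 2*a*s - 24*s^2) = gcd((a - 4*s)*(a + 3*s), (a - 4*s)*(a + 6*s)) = -a + 4*s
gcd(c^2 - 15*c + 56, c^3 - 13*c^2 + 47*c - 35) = c - 7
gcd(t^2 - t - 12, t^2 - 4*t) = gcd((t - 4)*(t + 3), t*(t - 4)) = t - 4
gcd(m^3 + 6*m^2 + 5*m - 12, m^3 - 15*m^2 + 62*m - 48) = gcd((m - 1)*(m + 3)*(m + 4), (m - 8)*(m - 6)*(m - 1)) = m - 1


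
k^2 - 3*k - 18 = (k - 6)*(k + 3)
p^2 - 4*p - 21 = (p - 7)*(p + 3)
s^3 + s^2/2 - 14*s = s*(s - 7/2)*(s + 4)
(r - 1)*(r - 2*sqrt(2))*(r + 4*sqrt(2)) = r^3 - r^2 + 2*sqrt(2)*r^2 - 16*r - 2*sqrt(2)*r + 16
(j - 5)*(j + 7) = j^2 + 2*j - 35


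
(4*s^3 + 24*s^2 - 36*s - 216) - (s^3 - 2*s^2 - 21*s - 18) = 3*s^3 + 26*s^2 - 15*s - 198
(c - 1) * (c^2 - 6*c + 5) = c^3 - 7*c^2 + 11*c - 5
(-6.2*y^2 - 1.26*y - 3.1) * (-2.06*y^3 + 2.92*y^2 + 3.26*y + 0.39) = 12.772*y^5 - 15.5084*y^4 - 17.5052*y^3 - 15.5776*y^2 - 10.5974*y - 1.209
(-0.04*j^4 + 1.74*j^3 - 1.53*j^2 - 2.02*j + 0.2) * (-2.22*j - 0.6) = 0.0888*j^5 - 3.8388*j^4 + 2.3526*j^3 + 5.4024*j^2 + 0.768*j - 0.12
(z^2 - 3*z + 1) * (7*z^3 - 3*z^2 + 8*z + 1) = 7*z^5 - 24*z^4 + 24*z^3 - 26*z^2 + 5*z + 1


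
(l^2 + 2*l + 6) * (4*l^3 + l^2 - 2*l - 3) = 4*l^5 + 9*l^4 + 24*l^3 - l^2 - 18*l - 18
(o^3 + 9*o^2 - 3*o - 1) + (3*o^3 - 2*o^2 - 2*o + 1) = 4*o^3 + 7*o^2 - 5*o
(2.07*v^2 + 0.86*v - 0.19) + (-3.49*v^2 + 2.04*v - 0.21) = -1.42*v^2 + 2.9*v - 0.4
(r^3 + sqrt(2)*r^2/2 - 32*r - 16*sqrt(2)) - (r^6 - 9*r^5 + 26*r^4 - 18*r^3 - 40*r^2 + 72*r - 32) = -r^6 + 9*r^5 - 26*r^4 + 19*r^3 + sqrt(2)*r^2/2 + 40*r^2 - 104*r - 16*sqrt(2) + 32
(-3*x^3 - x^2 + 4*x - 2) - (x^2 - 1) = -3*x^3 - 2*x^2 + 4*x - 1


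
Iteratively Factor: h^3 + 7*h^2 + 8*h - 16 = (h + 4)*(h^2 + 3*h - 4) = (h + 4)^2*(h - 1)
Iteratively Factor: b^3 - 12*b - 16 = (b + 2)*(b^2 - 2*b - 8) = (b + 2)^2*(b - 4)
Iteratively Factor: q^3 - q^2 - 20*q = (q)*(q^2 - q - 20) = q*(q + 4)*(q - 5)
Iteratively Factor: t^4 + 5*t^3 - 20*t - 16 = (t + 4)*(t^3 + t^2 - 4*t - 4) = (t + 1)*(t + 4)*(t^2 - 4) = (t - 2)*(t + 1)*(t + 4)*(t + 2)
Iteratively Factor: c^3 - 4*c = (c)*(c^2 - 4) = c*(c + 2)*(c - 2)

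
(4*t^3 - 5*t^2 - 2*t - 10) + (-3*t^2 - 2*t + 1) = 4*t^3 - 8*t^2 - 4*t - 9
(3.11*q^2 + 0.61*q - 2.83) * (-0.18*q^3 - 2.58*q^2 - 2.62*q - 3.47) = -0.5598*q^5 - 8.1336*q^4 - 9.2126*q^3 - 5.0885*q^2 + 5.2979*q + 9.8201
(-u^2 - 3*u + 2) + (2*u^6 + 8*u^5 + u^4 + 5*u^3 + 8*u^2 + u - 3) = 2*u^6 + 8*u^5 + u^4 + 5*u^3 + 7*u^2 - 2*u - 1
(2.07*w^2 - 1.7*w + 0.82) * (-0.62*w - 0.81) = -1.2834*w^3 - 0.6227*w^2 + 0.8686*w - 0.6642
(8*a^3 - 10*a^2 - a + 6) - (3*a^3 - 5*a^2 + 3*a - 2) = 5*a^3 - 5*a^2 - 4*a + 8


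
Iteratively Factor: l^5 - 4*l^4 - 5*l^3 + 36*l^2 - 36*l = (l - 3)*(l^4 - l^3 - 8*l^2 + 12*l) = l*(l - 3)*(l^3 - l^2 - 8*l + 12) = l*(l - 3)*(l + 3)*(l^2 - 4*l + 4) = l*(l - 3)*(l - 2)*(l + 3)*(l - 2)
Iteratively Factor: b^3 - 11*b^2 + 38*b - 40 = (b - 2)*(b^2 - 9*b + 20) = (b - 4)*(b - 2)*(b - 5)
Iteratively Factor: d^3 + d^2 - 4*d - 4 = (d + 1)*(d^2 - 4) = (d - 2)*(d + 1)*(d + 2)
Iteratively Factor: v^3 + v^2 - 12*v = (v - 3)*(v^2 + 4*v) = (v - 3)*(v + 4)*(v)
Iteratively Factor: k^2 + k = (k)*(k + 1)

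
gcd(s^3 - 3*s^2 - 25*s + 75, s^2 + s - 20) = s + 5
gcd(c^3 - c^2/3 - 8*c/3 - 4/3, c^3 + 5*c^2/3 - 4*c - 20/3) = c - 2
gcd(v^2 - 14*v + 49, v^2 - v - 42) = v - 7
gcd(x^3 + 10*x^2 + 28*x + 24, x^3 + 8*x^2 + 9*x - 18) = x + 6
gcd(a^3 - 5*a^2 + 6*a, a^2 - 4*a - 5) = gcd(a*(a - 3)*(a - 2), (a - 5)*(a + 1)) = 1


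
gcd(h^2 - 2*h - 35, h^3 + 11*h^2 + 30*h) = h + 5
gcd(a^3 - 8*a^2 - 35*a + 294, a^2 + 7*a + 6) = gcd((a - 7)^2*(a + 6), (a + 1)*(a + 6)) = a + 6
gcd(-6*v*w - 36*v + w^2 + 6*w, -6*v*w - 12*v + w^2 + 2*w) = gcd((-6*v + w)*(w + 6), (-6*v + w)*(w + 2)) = 6*v - w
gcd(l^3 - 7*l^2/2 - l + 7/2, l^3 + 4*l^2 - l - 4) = l^2 - 1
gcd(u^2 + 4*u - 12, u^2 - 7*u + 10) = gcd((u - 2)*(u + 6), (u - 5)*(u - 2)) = u - 2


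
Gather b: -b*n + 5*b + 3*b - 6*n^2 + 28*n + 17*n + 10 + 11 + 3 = b*(8 - n) - 6*n^2 + 45*n + 24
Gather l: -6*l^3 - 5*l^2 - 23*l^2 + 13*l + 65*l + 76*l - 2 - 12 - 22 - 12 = -6*l^3 - 28*l^2 + 154*l - 48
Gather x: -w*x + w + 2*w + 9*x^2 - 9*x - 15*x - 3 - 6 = 3*w + 9*x^2 + x*(-w - 24) - 9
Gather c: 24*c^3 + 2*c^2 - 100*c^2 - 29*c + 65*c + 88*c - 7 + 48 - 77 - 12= 24*c^3 - 98*c^2 + 124*c - 48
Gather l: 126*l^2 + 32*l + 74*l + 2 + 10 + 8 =126*l^2 + 106*l + 20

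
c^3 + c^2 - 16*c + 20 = (c - 2)^2*(c + 5)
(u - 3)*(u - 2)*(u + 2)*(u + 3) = u^4 - 13*u^2 + 36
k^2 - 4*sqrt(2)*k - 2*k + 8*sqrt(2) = (k - 2)*(k - 4*sqrt(2))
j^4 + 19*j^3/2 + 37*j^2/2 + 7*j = j*(j + 1/2)*(j + 2)*(j + 7)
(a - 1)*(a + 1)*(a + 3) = a^3 + 3*a^2 - a - 3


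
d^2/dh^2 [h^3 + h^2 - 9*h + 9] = 6*h + 2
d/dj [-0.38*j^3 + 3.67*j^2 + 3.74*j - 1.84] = -1.14*j^2 + 7.34*j + 3.74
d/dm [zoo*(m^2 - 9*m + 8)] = zoo*(m + 1)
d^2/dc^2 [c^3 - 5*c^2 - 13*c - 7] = 6*c - 10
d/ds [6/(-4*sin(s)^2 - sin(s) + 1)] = 6*(8*sin(s) + 1)*cos(s)/(4*sin(s)^2 + sin(s) - 1)^2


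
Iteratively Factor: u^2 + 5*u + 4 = (u + 1)*(u + 4)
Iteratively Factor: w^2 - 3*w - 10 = (w - 5)*(w + 2)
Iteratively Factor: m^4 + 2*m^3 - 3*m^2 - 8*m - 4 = (m + 1)*(m^3 + m^2 - 4*m - 4) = (m + 1)*(m + 2)*(m^2 - m - 2) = (m + 1)^2*(m + 2)*(m - 2)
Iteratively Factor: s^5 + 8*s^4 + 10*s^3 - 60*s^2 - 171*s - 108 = (s + 3)*(s^4 + 5*s^3 - 5*s^2 - 45*s - 36) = (s + 3)*(s + 4)*(s^3 + s^2 - 9*s - 9) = (s - 3)*(s + 3)*(s + 4)*(s^2 + 4*s + 3) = (s - 3)*(s + 1)*(s + 3)*(s + 4)*(s + 3)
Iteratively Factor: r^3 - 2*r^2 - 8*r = (r - 4)*(r^2 + 2*r) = r*(r - 4)*(r + 2)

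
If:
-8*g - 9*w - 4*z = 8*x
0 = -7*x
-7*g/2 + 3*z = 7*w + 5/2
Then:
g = 45/49 - 110*z/49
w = 76*z/49 - 40/49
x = 0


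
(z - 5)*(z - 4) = z^2 - 9*z + 20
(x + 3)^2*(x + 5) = x^3 + 11*x^2 + 39*x + 45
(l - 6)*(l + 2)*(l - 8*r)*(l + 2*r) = l^4 - 6*l^3*r - 4*l^3 - 16*l^2*r^2 + 24*l^2*r - 12*l^2 + 64*l*r^2 + 72*l*r + 192*r^2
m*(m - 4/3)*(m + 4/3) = m^3 - 16*m/9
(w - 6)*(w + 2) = w^2 - 4*w - 12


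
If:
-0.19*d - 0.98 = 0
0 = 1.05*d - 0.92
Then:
No Solution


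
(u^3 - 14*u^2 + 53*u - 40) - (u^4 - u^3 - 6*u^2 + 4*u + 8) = -u^4 + 2*u^3 - 8*u^2 + 49*u - 48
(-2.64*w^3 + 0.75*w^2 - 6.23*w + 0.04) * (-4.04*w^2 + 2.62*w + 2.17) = 10.6656*w^5 - 9.9468*w^4 + 21.4054*w^3 - 14.8567*w^2 - 13.4143*w + 0.0868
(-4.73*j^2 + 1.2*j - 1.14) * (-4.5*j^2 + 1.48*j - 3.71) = 21.285*j^4 - 12.4004*j^3 + 24.4543*j^2 - 6.1392*j + 4.2294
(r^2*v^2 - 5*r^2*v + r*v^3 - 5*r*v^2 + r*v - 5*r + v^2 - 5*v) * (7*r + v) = 7*r^3*v^2 - 35*r^3*v + 8*r^2*v^3 - 40*r^2*v^2 + 7*r^2*v - 35*r^2 + r*v^4 - 5*r*v^3 + 8*r*v^2 - 40*r*v + v^3 - 5*v^2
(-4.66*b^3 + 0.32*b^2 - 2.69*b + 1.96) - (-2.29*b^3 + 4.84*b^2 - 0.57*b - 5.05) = -2.37*b^3 - 4.52*b^2 - 2.12*b + 7.01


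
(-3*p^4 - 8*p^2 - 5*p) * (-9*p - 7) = 27*p^5 + 21*p^4 + 72*p^3 + 101*p^2 + 35*p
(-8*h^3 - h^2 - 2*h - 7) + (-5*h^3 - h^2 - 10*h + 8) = -13*h^3 - 2*h^2 - 12*h + 1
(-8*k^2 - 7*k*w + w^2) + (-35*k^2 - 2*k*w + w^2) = -43*k^2 - 9*k*w + 2*w^2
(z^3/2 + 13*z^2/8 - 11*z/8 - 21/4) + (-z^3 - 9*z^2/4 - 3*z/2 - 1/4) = -z^3/2 - 5*z^2/8 - 23*z/8 - 11/2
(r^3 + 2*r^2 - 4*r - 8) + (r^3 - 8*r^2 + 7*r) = 2*r^3 - 6*r^2 + 3*r - 8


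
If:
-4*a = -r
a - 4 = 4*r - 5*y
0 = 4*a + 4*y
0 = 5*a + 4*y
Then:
No Solution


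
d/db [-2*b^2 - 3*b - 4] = -4*b - 3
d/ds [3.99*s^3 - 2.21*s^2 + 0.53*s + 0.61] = 11.97*s^2 - 4.42*s + 0.53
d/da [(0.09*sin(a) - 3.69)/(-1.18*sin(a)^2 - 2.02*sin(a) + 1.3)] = (0.1062*sin(a)^2 - 8.7084*sin(a) - 7.3368)*cos(a)/(1.3924*sin(a)^4 + 4.7672*sin(a)^3 + 1.0124*sin(a)^2 - 5.252*sin(a) + 1.69)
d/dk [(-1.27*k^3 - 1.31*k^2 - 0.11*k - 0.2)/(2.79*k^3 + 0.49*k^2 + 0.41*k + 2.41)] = (3.0326*k^4 - 0.4276*k^3 - 7.9913*k^2 - 6.1182*k - 0.1831)/(7.7841*k^6 + 2.7342*k^5 + 2.5279*k^4 + 13.8496*k^3 + 2.5299*k^2 + 1.9762*k + 5.8081)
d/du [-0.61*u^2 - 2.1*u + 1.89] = -1.22*u - 2.1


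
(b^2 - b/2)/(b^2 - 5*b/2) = (2*b - 1)/(2*b - 5)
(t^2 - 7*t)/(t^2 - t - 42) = t/(t + 6)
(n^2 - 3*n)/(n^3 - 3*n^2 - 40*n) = (3 - n)/(-n^2 + 3*n + 40)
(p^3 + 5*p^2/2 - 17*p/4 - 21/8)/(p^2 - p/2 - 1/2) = (p^2 + 2*p - 21/4)/(p - 1)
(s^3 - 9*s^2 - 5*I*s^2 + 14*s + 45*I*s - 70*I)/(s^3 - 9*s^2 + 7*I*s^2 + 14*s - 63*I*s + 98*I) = (s - 5*I)/(s + 7*I)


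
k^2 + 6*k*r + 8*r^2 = (k + 2*r)*(k + 4*r)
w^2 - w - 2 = (w - 2)*(w + 1)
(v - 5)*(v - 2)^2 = v^3 - 9*v^2 + 24*v - 20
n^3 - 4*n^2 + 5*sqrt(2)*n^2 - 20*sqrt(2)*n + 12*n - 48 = (n - 4)*(n + 2*sqrt(2))*(n + 3*sqrt(2))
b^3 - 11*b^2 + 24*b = b*(b - 8)*(b - 3)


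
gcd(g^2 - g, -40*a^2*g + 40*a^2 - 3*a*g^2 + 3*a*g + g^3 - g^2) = g - 1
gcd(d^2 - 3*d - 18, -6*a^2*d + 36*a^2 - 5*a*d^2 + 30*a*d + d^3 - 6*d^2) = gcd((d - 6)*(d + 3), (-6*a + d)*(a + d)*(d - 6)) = d - 6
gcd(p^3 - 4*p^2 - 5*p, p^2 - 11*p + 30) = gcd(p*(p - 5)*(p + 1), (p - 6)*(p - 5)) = p - 5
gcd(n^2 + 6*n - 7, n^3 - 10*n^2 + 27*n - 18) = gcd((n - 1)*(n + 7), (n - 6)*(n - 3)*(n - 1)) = n - 1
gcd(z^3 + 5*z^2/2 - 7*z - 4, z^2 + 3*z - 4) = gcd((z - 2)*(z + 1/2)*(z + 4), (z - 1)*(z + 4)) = z + 4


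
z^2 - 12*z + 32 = (z - 8)*(z - 4)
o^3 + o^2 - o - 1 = (o - 1)*(o + 1)^2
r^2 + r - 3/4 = (r - 1/2)*(r + 3/2)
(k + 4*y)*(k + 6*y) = k^2 + 10*k*y + 24*y^2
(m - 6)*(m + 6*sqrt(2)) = m^2 - 6*m + 6*sqrt(2)*m - 36*sqrt(2)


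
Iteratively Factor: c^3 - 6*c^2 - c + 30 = (c + 2)*(c^2 - 8*c + 15) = (c - 5)*(c + 2)*(c - 3)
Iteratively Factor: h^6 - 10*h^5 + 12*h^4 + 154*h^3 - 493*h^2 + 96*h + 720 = (h + 1)*(h^5 - 11*h^4 + 23*h^3 + 131*h^2 - 624*h + 720) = (h - 3)*(h + 1)*(h^4 - 8*h^3 - h^2 + 128*h - 240) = (h - 5)*(h - 3)*(h + 1)*(h^3 - 3*h^2 - 16*h + 48) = (h - 5)*(h - 4)*(h - 3)*(h + 1)*(h^2 + h - 12) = (h - 5)*(h - 4)*(h - 3)*(h + 1)*(h + 4)*(h - 3)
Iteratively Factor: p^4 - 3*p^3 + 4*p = (p - 2)*(p^3 - p^2 - 2*p) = (p - 2)*(p + 1)*(p^2 - 2*p) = (p - 2)^2*(p + 1)*(p)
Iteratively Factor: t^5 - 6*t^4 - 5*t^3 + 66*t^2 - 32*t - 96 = (t - 4)*(t^4 - 2*t^3 - 13*t^2 + 14*t + 24) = (t - 4)*(t + 1)*(t^3 - 3*t^2 - 10*t + 24) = (t - 4)*(t - 2)*(t + 1)*(t^2 - t - 12) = (t - 4)*(t - 2)*(t + 1)*(t + 3)*(t - 4)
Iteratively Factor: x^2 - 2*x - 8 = (x + 2)*(x - 4)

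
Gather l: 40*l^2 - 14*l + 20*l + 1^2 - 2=40*l^2 + 6*l - 1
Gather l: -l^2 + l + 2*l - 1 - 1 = -l^2 + 3*l - 2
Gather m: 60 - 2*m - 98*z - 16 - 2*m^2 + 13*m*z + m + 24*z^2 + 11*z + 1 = -2*m^2 + m*(13*z - 1) + 24*z^2 - 87*z + 45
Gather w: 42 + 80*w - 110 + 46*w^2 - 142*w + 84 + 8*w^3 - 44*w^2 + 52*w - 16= 8*w^3 + 2*w^2 - 10*w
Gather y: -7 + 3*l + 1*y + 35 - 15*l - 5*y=-12*l - 4*y + 28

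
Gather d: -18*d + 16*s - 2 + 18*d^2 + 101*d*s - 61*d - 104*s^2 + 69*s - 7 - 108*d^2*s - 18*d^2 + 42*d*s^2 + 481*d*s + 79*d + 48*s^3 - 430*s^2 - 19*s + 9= -108*d^2*s + d*(42*s^2 + 582*s) + 48*s^3 - 534*s^2 + 66*s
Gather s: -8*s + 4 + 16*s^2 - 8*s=16*s^2 - 16*s + 4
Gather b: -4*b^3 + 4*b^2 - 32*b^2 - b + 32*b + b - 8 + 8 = -4*b^3 - 28*b^2 + 32*b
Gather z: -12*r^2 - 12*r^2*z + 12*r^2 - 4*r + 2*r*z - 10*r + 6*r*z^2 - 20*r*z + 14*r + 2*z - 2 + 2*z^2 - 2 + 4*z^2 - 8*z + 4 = z^2*(6*r + 6) + z*(-12*r^2 - 18*r - 6)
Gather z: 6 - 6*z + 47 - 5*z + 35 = 88 - 11*z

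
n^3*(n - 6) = n^4 - 6*n^3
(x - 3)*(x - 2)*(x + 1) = x^3 - 4*x^2 + x + 6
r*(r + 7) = r^2 + 7*r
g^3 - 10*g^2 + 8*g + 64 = (g - 8)*(g - 4)*(g + 2)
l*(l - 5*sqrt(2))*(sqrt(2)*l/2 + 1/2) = sqrt(2)*l^3/2 - 9*l^2/2 - 5*sqrt(2)*l/2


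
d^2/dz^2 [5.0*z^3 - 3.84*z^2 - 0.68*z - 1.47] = 30.0*z - 7.68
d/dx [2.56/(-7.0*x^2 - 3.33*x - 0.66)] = (35.84*x + 8.5248)/(7.0*x^2 + 3.33*x + 0.66)^2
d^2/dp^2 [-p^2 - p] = -2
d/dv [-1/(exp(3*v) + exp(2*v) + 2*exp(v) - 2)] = (3*exp(2*v) + 2*exp(v) + 2)*exp(v)/(exp(3*v) + exp(2*v) + 2*exp(v) - 2)^2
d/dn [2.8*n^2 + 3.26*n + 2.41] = 5.6*n + 3.26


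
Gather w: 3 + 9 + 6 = 18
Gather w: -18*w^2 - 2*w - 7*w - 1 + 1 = -18*w^2 - 9*w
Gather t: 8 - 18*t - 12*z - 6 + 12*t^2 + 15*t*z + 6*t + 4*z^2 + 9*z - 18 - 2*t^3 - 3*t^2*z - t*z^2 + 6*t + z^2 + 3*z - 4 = -2*t^3 + t^2*(12 - 3*z) + t*(-z^2 + 15*z - 6) + 5*z^2 - 20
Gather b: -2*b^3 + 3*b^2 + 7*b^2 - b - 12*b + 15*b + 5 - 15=-2*b^3 + 10*b^2 + 2*b - 10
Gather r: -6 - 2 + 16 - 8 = 0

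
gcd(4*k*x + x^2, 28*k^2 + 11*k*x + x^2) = 4*k + x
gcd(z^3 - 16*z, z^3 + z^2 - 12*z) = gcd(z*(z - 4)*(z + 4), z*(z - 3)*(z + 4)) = z^2 + 4*z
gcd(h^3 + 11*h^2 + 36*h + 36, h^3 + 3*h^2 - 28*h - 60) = h^2 + 8*h + 12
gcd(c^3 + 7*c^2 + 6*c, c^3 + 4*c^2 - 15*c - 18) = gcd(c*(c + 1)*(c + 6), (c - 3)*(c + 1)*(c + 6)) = c^2 + 7*c + 6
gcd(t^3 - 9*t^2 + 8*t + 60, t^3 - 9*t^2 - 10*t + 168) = t - 6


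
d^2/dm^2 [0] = 0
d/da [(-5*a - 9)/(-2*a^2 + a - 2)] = (10*a^2 - 5*a - (4*a - 1)*(5*a + 9) + 10)/(2*a^2 - a + 2)^2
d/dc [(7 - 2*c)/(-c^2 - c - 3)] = (2*c^2 + 2*c - (2*c - 7)*(2*c + 1) + 6)/(c^2 + c + 3)^2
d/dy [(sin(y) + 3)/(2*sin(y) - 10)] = -4*cos(y)/(sin(y) - 5)^2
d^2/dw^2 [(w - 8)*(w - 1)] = 2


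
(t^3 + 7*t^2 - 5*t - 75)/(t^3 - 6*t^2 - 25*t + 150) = (t^2 + 2*t - 15)/(t^2 - 11*t + 30)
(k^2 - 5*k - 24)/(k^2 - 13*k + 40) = (k + 3)/(k - 5)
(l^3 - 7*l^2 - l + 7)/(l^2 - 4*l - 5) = (l^2 - 8*l + 7)/(l - 5)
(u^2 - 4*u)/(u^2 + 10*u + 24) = u*(u - 4)/(u^2 + 10*u + 24)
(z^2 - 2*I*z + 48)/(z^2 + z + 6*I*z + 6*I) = (z - 8*I)/(z + 1)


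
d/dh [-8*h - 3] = -8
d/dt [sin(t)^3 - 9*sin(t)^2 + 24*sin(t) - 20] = 3*(sin(t)^2 - 6*sin(t) + 8)*cos(t)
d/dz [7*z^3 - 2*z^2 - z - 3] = 21*z^2 - 4*z - 1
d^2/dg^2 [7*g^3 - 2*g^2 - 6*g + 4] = 42*g - 4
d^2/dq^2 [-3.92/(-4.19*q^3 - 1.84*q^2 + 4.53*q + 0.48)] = (-(98.5488*q + 14.4256)*(4.19*q^3 + 1.84*q^2 - 4.53*q - 0.48) + 3.92*(12.57*q^2 + 3.68*q - 4.53)*(25.14*q^2 + 7.36*q - 9.06))/(4.19*q^3 + 1.84*q^2 - 4.53*q - 0.48)^3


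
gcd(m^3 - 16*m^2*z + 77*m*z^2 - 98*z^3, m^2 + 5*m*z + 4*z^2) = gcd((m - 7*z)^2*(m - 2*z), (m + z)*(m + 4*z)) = 1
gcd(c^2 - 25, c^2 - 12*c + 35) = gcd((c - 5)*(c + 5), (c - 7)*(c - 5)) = c - 5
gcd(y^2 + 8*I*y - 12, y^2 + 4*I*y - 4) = y + 2*I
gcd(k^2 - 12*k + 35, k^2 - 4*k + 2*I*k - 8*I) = 1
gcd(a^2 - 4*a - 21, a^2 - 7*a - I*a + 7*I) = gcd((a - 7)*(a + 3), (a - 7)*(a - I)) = a - 7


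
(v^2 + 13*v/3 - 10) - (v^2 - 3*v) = 22*v/3 - 10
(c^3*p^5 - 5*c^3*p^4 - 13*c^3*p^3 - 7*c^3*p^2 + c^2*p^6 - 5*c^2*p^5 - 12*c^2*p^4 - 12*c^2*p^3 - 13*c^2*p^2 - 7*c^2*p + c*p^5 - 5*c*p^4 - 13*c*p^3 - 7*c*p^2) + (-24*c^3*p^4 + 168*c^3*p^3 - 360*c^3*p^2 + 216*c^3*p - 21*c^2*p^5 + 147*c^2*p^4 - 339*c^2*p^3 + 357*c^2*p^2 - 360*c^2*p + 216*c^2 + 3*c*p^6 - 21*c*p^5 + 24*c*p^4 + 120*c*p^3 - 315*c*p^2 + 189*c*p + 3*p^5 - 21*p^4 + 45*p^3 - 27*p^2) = c^3*p^5 - 29*c^3*p^4 + 155*c^3*p^3 - 367*c^3*p^2 + 216*c^3*p + c^2*p^6 - 26*c^2*p^5 + 135*c^2*p^4 - 351*c^2*p^3 + 344*c^2*p^2 - 367*c^2*p + 216*c^2 + 3*c*p^6 - 20*c*p^5 + 19*c*p^4 + 107*c*p^3 - 322*c*p^2 + 189*c*p + 3*p^5 - 21*p^4 + 45*p^3 - 27*p^2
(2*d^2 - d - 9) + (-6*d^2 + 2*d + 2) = -4*d^2 + d - 7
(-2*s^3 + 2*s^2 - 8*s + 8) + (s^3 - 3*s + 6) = -s^3 + 2*s^2 - 11*s + 14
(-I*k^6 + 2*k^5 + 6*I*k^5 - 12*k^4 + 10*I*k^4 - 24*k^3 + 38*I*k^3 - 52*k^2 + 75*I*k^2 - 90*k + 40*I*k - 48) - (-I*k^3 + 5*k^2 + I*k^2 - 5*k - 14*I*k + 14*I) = -I*k^6 + 2*k^5 + 6*I*k^5 - 12*k^4 + 10*I*k^4 - 24*k^3 + 39*I*k^3 - 57*k^2 + 74*I*k^2 - 85*k + 54*I*k - 48 - 14*I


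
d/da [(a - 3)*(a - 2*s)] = 2*a - 2*s - 3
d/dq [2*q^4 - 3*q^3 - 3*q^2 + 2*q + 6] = 8*q^3 - 9*q^2 - 6*q + 2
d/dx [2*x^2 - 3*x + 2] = 4*x - 3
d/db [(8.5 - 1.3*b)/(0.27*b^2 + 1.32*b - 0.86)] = (0.351*b^2 - 4.59*b - 10.102)/(0.0729*b^4 + 0.7128*b^3 + 1.278*b^2 - 2.2704*b + 0.7396)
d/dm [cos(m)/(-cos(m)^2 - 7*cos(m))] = -sin(m)/(cos(m) + 7)^2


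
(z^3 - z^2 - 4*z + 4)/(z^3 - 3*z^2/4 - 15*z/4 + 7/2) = 4*(z - 2)/(4*z - 7)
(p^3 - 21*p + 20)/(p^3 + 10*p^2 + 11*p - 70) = (p^2 - 5*p + 4)/(p^2 + 5*p - 14)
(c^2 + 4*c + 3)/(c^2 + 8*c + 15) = (c + 1)/(c + 5)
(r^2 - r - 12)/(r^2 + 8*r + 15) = (r - 4)/(r + 5)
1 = 1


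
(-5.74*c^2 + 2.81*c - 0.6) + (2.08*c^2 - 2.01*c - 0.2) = -3.66*c^2 + 0.8*c - 0.8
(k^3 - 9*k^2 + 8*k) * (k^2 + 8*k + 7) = k^5 - k^4 - 57*k^3 + k^2 + 56*k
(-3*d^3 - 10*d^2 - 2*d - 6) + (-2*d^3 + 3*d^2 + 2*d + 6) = -5*d^3 - 7*d^2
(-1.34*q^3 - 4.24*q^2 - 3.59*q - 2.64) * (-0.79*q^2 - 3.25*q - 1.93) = 1.0586*q^5 + 7.7046*q^4 + 19.2023*q^3 + 21.9363*q^2 + 15.5087*q + 5.0952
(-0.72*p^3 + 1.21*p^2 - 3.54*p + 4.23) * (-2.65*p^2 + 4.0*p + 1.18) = 1.908*p^5 - 6.0865*p^4 + 13.3714*p^3 - 23.9417*p^2 + 12.7428*p + 4.9914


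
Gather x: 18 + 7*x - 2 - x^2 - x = -x^2 + 6*x + 16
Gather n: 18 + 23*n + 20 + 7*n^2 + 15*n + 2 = 7*n^2 + 38*n + 40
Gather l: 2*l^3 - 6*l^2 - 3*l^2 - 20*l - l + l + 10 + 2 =2*l^3 - 9*l^2 - 20*l + 12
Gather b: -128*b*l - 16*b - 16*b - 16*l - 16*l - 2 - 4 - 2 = b*(-128*l - 32) - 32*l - 8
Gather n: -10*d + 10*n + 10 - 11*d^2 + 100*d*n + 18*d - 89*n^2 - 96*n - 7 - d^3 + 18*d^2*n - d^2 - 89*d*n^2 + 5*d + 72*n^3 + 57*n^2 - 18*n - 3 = -d^3 - 12*d^2 + 13*d + 72*n^3 + n^2*(-89*d - 32) + n*(18*d^2 + 100*d - 104)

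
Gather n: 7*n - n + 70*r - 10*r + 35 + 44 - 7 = 6*n + 60*r + 72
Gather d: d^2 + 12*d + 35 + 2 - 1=d^2 + 12*d + 36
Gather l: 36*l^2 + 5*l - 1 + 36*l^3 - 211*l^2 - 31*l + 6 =36*l^3 - 175*l^2 - 26*l + 5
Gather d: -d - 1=-d - 1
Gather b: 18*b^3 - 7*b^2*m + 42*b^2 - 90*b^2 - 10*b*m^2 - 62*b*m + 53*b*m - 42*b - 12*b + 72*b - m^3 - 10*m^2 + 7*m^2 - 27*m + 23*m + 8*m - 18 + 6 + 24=18*b^3 + b^2*(-7*m - 48) + b*(-10*m^2 - 9*m + 18) - m^3 - 3*m^2 + 4*m + 12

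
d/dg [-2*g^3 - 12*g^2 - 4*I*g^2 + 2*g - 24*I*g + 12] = -6*g^2 - 8*g*(3 + I) + 2 - 24*I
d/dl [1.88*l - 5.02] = 1.88000000000000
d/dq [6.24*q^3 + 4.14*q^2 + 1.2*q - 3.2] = 18.72*q^2 + 8.28*q + 1.2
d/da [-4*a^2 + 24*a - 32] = 24 - 8*a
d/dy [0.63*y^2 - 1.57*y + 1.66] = 1.26*y - 1.57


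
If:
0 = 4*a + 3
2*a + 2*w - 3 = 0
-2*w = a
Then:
No Solution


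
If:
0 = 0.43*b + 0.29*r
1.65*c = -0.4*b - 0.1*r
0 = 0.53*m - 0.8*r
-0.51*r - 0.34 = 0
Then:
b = 0.45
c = -0.07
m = -1.01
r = -0.67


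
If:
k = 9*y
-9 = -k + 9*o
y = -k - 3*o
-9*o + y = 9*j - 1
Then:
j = 106/117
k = 27/13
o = -10/13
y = 3/13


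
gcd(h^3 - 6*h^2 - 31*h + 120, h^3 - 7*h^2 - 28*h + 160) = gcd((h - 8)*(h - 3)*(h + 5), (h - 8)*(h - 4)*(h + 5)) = h^2 - 3*h - 40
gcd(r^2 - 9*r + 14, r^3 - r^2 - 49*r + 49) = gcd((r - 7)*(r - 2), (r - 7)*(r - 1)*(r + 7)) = r - 7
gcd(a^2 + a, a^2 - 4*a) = a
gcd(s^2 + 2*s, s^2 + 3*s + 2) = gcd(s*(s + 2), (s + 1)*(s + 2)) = s + 2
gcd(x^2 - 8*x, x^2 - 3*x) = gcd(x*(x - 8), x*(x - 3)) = x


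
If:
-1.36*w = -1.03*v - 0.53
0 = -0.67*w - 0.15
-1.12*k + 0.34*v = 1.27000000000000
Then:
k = -1.38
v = -0.81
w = -0.22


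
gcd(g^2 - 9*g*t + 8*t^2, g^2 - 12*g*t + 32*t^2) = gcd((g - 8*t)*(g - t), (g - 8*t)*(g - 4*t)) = -g + 8*t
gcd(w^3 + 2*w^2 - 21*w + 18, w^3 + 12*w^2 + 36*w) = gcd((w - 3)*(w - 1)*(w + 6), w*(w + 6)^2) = w + 6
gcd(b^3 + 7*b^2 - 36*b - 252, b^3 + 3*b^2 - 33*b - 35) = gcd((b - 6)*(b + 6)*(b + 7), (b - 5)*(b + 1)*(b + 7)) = b + 7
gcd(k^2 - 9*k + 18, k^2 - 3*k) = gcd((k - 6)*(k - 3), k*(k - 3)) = k - 3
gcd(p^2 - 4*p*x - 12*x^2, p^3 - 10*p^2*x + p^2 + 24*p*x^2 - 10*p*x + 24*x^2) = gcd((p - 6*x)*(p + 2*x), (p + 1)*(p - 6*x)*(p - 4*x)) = -p + 6*x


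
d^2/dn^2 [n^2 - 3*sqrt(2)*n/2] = 2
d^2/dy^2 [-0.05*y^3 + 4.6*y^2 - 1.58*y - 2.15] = 9.2 - 0.3*y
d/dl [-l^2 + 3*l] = 3 - 2*l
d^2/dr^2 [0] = 0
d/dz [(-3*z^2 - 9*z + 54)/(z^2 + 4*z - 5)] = 3*(-z^2 - 26*z - 57)/(z^4 + 8*z^3 + 6*z^2 - 40*z + 25)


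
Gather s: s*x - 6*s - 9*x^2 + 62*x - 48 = s*(x - 6) - 9*x^2 + 62*x - 48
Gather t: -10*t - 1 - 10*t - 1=-20*t - 2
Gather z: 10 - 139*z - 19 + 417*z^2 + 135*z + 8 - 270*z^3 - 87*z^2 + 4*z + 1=-270*z^3 + 330*z^2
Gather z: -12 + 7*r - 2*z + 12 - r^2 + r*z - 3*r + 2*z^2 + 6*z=-r^2 + 4*r + 2*z^2 + z*(r + 4)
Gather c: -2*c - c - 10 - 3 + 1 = -3*c - 12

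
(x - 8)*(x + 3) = x^2 - 5*x - 24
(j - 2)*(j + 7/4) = j^2 - j/4 - 7/2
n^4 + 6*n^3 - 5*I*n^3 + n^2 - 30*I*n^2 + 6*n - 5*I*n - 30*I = (n + 6)*(n - 5*I)*(n - I)*(n + I)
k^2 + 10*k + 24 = (k + 4)*(k + 6)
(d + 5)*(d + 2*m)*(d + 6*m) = d^3 + 8*d^2*m + 5*d^2 + 12*d*m^2 + 40*d*m + 60*m^2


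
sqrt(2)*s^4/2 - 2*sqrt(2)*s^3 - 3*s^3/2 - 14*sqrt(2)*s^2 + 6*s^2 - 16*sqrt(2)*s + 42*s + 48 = (s - 8)*(s + 2)*(s - 3*sqrt(2)/2)*(sqrt(2)*s/2 + sqrt(2))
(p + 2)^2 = p^2 + 4*p + 4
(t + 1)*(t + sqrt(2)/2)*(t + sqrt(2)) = t^3 + t^2 + 3*sqrt(2)*t^2/2 + t + 3*sqrt(2)*t/2 + 1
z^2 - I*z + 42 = (z - 7*I)*(z + 6*I)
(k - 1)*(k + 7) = k^2 + 6*k - 7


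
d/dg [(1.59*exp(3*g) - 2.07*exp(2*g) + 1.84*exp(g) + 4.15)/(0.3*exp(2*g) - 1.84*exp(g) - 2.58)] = (0.477*exp(4*g) - 5.8512*exp(3*g) - 9.0498*exp(2*g) + 8.1912*exp(g) + 2.8888)*exp(g)/(0.09*exp(4*g) - 1.104*exp(3*g) + 1.8376*exp(2*g) + 9.4944*exp(g) + 6.6564)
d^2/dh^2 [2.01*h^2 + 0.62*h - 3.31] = 4.02000000000000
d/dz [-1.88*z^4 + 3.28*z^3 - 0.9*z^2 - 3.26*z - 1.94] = -7.52*z^3 + 9.84*z^2 - 1.8*z - 3.26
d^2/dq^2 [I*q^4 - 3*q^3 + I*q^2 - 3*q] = 12*I*q^2 - 18*q + 2*I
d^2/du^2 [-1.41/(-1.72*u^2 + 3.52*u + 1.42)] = (8.342688*u^2 - 17.073408*u - 1.41*(3.44*u - 3.52)*(6.88*u - 7.04) - 6.887568)/(-1.72*u^2 + 3.52*u + 1.42)^3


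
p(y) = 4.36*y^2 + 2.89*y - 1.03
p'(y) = 8.72*y + 2.89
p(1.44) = 12.17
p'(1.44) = 15.45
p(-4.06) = 59.11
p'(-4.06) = -32.51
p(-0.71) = -0.88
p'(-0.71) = -3.30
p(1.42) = 11.87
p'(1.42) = 15.27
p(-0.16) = -1.38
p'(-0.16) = 1.49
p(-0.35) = -1.51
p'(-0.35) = -0.16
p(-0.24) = -1.47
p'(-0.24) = 0.80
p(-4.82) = 86.33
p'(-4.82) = -39.14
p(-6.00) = 138.59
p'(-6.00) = -49.43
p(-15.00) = 936.62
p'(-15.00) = -127.91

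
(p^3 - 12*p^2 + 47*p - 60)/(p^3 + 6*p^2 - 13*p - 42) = (p^2 - 9*p + 20)/(p^2 + 9*p + 14)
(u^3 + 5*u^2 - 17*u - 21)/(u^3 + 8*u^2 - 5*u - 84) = (u + 1)/(u + 4)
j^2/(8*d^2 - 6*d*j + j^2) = j^2/(8*d^2 - 6*d*j + j^2)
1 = 1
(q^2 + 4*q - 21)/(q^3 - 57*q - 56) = (q - 3)/(q^2 - 7*q - 8)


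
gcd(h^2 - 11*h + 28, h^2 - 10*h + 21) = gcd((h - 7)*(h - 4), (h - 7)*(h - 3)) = h - 7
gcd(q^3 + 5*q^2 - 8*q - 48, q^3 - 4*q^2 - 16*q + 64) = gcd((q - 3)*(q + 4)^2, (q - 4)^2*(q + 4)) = q + 4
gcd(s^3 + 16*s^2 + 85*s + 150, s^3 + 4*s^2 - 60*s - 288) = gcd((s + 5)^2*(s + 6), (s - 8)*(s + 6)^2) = s + 6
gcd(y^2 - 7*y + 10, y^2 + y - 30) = y - 5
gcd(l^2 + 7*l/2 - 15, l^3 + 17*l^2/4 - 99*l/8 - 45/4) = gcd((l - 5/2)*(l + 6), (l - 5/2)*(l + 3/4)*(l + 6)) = l^2 + 7*l/2 - 15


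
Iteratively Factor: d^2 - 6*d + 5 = (d - 5)*(d - 1)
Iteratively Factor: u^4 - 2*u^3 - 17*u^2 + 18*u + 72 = (u - 4)*(u^3 + 2*u^2 - 9*u - 18) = (u - 4)*(u - 3)*(u^2 + 5*u + 6) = (u - 4)*(u - 3)*(u + 3)*(u + 2)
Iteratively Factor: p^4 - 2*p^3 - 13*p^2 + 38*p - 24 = (p - 2)*(p^3 - 13*p + 12) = (p - 2)*(p + 4)*(p^2 - 4*p + 3) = (p - 2)*(p - 1)*(p + 4)*(p - 3)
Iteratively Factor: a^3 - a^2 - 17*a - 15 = (a + 1)*(a^2 - 2*a - 15) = (a - 5)*(a + 1)*(a + 3)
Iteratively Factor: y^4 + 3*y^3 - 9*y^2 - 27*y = (y + 3)*(y^3 - 9*y) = (y + 3)^2*(y^2 - 3*y) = (y - 3)*(y + 3)^2*(y)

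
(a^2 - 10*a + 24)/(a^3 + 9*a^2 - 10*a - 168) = (a - 6)/(a^2 + 13*a + 42)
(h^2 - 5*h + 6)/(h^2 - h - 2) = (h - 3)/(h + 1)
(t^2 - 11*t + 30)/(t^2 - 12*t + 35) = (t - 6)/(t - 7)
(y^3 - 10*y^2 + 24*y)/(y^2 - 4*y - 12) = y*(y - 4)/(y + 2)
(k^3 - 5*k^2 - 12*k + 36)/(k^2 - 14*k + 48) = (k^2 + k - 6)/(k - 8)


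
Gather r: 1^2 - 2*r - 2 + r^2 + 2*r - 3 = r^2 - 4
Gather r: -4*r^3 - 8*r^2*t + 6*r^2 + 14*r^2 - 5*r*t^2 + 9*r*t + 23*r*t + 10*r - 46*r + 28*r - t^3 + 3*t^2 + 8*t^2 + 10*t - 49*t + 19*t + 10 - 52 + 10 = -4*r^3 + r^2*(20 - 8*t) + r*(-5*t^2 + 32*t - 8) - t^3 + 11*t^2 - 20*t - 32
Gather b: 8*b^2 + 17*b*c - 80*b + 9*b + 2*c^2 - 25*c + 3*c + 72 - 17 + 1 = 8*b^2 + b*(17*c - 71) + 2*c^2 - 22*c + 56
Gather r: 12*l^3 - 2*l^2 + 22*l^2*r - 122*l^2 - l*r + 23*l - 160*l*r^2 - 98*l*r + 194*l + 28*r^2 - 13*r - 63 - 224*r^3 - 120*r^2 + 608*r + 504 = 12*l^3 - 124*l^2 + 217*l - 224*r^3 + r^2*(-160*l - 92) + r*(22*l^2 - 99*l + 595) + 441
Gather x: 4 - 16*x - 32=-16*x - 28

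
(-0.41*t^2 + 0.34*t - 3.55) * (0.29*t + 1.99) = -0.1189*t^3 - 0.7173*t^2 - 0.3529*t - 7.0645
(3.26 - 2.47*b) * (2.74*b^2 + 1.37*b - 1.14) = -6.7678*b^3 + 5.5485*b^2 + 7.282*b - 3.7164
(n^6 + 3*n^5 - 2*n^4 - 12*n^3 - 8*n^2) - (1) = n^6 + 3*n^5 - 2*n^4 - 12*n^3 - 8*n^2 - 1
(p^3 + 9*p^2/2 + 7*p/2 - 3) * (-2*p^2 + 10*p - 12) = -2*p^5 + p^4 + 26*p^3 - 13*p^2 - 72*p + 36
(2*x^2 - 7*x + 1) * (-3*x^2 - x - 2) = -6*x^4 + 19*x^3 + 13*x - 2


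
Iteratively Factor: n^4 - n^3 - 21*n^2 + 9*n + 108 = (n + 3)*(n^3 - 4*n^2 - 9*n + 36) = (n - 4)*(n + 3)*(n^2 - 9) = (n - 4)*(n + 3)^2*(n - 3)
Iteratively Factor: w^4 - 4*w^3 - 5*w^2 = (w)*(w^3 - 4*w^2 - 5*w) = w*(w + 1)*(w^2 - 5*w) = w^2*(w + 1)*(w - 5)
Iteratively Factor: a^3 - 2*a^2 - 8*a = (a)*(a^2 - 2*a - 8) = a*(a + 2)*(a - 4)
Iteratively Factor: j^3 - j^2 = (j)*(j^2 - j) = j^2*(j - 1)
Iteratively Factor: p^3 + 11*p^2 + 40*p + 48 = (p + 4)*(p^2 + 7*p + 12) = (p + 3)*(p + 4)*(p + 4)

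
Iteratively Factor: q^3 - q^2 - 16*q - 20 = (q - 5)*(q^2 + 4*q + 4) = (q - 5)*(q + 2)*(q + 2)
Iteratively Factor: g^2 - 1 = (g + 1)*(g - 1)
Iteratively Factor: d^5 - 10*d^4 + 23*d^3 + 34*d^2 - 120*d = (d - 5)*(d^4 - 5*d^3 - 2*d^2 + 24*d) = d*(d - 5)*(d^3 - 5*d^2 - 2*d + 24) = d*(d - 5)*(d - 3)*(d^2 - 2*d - 8) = d*(d - 5)*(d - 3)*(d + 2)*(d - 4)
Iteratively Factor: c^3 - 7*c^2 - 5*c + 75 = (c - 5)*(c^2 - 2*c - 15) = (c - 5)^2*(c + 3)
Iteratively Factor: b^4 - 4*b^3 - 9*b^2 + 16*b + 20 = (b - 2)*(b^3 - 2*b^2 - 13*b - 10) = (b - 2)*(b + 2)*(b^2 - 4*b - 5) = (b - 2)*(b + 1)*(b + 2)*(b - 5)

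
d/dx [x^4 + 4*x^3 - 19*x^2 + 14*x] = 4*x^3 + 12*x^2 - 38*x + 14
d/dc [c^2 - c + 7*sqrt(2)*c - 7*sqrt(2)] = 2*c - 1 + 7*sqrt(2)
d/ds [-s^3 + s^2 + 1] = s*(2 - 3*s)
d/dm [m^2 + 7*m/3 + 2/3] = 2*m + 7/3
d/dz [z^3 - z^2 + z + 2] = 3*z^2 - 2*z + 1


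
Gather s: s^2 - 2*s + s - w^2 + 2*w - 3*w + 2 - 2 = s^2 - s - w^2 - w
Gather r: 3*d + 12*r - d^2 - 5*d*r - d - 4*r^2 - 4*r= -d^2 + 2*d - 4*r^2 + r*(8 - 5*d)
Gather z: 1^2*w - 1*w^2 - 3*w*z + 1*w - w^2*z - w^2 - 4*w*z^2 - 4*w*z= -2*w^2 - 4*w*z^2 + 2*w + z*(-w^2 - 7*w)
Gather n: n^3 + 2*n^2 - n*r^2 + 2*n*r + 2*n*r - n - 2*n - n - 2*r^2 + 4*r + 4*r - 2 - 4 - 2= n^3 + 2*n^2 + n*(-r^2 + 4*r - 4) - 2*r^2 + 8*r - 8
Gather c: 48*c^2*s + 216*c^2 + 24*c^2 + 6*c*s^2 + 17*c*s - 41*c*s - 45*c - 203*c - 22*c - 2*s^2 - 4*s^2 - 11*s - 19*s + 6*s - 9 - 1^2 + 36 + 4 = c^2*(48*s + 240) + c*(6*s^2 - 24*s - 270) - 6*s^2 - 24*s + 30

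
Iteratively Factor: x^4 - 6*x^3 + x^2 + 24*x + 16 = (x - 4)*(x^3 - 2*x^2 - 7*x - 4) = (x - 4)*(x + 1)*(x^2 - 3*x - 4) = (x - 4)*(x + 1)^2*(x - 4)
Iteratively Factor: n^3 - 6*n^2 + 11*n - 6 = (n - 2)*(n^2 - 4*n + 3) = (n - 3)*(n - 2)*(n - 1)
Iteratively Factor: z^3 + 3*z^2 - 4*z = (z)*(z^2 + 3*z - 4) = z*(z - 1)*(z + 4)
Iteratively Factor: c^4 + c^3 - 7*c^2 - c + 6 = (c + 3)*(c^3 - 2*c^2 - c + 2) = (c + 1)*(c + 3)*(c^2 - 3*c + 2) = (c - 2)*(c + 1)*(c + 3)*(c - 1)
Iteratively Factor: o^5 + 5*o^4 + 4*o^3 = (o + 1)*(o^4 + 4*o^3) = (o + 1)*(o + 4)*(o^3) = o*(o + 1)*(o + 4)*(o^2) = o^2*(o + 1)*(o + 4)*(o)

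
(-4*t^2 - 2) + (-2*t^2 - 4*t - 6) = -6*t^2 - 4*t - 8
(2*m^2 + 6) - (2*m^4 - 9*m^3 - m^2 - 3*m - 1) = -2*m^4 + 9*m^3 + 3*m^2 + 3*m + 7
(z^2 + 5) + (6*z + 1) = z^2 + 6*z + 6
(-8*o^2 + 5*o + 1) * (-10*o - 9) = 80*o^3 + 22*o^2 - 55*o - 9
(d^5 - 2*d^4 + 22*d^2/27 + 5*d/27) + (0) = d^5 - 2*d^4 + 22*d^2/27 + 5*d/27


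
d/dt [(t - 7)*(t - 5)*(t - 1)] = 3*t^2 - 26*t + 47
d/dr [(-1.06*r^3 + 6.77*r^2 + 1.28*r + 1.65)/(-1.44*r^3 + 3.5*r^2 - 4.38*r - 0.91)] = (6.0388*r^4 + 12.972*r^3 - 24.1108*r^2 - 23.8714*r + 6.0622)/(2.0736*r^6 - 10.08*r^5 + 24.8644*r^4 - 28.0392*r^3 + 12.8144*r^2 + 7.9716*r + 0.8281)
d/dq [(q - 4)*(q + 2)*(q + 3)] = 3*q^2 + 2*q - 14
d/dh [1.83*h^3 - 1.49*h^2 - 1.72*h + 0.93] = 5.49*h^2 - 2.98*h - 1.72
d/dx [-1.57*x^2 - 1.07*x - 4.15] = -3.14*x - 1.07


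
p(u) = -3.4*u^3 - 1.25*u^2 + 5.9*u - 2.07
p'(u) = -10.2*u^2 - 2.5*u + 5.9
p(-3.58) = 116.79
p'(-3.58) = -115.88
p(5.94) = -723.72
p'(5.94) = -368.84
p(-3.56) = 114.49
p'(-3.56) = -114.47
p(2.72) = -63.69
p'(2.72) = -76.36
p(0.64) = 0.30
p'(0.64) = 0.12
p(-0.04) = -2.31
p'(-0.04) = 5.98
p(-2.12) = 12.20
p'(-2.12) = -34.64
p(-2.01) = 8.63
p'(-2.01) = -30.28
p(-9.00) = 2322.18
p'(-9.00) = -797.80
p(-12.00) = 5622.33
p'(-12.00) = -1432.90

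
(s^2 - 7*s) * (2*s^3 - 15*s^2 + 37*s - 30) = 2*s^5 - 29*s^4 + 142*s^3 - 289*s^2 + 210*s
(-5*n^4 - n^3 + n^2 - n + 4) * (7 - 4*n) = 20*n^5 - 31*n^4 - 11*n^3 + 11*n^2 - 23*n + 28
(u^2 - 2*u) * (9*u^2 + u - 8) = 9*u^4 - 17*u^3 - 10*u^2 + 16*u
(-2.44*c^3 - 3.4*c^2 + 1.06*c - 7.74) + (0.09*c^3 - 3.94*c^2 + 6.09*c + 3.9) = -2.35*c^3 - 7.34*c^2 + 7.15*c - 3.84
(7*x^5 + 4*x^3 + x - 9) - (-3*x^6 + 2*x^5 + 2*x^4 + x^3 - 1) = 3*x^6 + 5*x^5 - 2*x^4 + 3*x^3 + x - 8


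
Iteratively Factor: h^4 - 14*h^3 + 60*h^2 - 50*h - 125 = (h + 1)*(h^3 - 15*h^2 + 75*h - 125) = (h - 5)*(h + 1)*(h^2 - 10*h + 25) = (h - 5)^2*(h + 1)*(h - 5)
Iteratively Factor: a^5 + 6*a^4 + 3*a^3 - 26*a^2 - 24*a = (a + 1)*(a^4 + 5*a^3 - 2*a^2 - 24*a) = (a + 1)*(a + 4)*(a^3 + a^2 - 6*a) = (a - 2)*(a + 1)*(a + 4)*(a^2 + 3*a) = a*(a - 2)*(a + 1)*(a + 4)*(a + 3)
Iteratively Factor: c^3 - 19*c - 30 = (c + 2)*(c^2 - 2*c - 15) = (c - 5)*(c + 2)*(c + 3)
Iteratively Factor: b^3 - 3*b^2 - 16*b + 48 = (b - 4)*(b^2 + b - 12) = (b - 4)*(b + 4)*(b - 3)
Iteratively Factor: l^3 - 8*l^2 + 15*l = (l - 3)*(l^2 - 5*l) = (l - 5)*(l - 3)*(l)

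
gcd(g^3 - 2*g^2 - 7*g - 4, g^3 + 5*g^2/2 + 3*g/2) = g + 1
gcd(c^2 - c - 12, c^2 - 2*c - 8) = c - 4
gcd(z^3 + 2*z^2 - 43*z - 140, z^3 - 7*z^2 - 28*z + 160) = z + 5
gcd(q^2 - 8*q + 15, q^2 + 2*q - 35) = q - 5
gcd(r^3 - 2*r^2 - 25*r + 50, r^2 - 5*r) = r - 5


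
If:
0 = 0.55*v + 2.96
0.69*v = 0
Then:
No Solution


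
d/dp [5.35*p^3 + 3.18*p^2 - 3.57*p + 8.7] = 16.05*p^2 + 6.36*p - 3.57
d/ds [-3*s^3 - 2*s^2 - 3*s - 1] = -9*s^2 - 4*s - 3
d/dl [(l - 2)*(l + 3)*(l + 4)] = 3*l^2 + 10*l - 2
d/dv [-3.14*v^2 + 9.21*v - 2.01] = 9.21 - 6.28*v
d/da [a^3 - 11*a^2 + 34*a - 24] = 3*a^2 - 22*a + 34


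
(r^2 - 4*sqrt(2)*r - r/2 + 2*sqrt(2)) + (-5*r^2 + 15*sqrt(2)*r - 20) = -4*r^2 - r/2 + 11*sqrt(2)*r - 20 + 2*sqrt(2)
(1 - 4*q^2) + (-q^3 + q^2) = -q^3 - 3*q^2 + 1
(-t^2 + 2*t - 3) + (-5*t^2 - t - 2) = -6*t^2 + t - 5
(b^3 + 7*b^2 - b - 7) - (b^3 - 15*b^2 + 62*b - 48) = 22*b^2 - 63*b + 41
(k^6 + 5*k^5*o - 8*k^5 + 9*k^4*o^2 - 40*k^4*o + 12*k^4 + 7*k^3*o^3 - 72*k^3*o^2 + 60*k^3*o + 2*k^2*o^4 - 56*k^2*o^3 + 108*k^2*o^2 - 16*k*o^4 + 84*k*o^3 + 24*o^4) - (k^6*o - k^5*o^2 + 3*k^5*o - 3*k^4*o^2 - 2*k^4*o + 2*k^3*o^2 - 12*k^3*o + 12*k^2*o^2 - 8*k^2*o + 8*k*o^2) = -k^6*o + k^6 + k^5*o^2 + 2*k^5*o - 8*k^5 + 12*k^4*o^2 - 38*k^4*o + 12*k^4 + 7*k^3*o^3 - 74*k^3*o^2 + 72*k^3*o + 2*k^2*o^4 - 56*k^2*o^3 + 96*k^2*o^2 + 8*k^2*o - 16*k*o^4 + 84*k*o^3 - 8*k*o^2 + 24*o^4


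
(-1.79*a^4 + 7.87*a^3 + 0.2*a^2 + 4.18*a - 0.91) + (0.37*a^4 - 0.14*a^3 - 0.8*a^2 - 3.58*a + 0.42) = -1.42*a^4 + 7.73*a^3 - 0.6*a^2 + 0.6*a - 0.49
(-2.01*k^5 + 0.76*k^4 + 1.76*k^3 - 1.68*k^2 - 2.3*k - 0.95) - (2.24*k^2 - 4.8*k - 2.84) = -2.01*k^5 + 0.76*k^4 + 1.76*k^3 - 3.92*k^2 + 2.5*k + 1.89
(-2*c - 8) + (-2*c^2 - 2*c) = -2*c^2 - 4*c - 8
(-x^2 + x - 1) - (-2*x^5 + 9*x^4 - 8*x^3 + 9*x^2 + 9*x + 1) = 2*x^5 - 9*x^4 + 8*x^3 - 10*x^2 - 8*x - 2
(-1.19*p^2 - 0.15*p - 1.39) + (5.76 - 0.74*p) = -1.19*p^2 - 0.89*p + 4.37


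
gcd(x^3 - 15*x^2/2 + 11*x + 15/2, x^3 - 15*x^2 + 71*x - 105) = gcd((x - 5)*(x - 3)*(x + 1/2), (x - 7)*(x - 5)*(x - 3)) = x^2 - 8*x + 15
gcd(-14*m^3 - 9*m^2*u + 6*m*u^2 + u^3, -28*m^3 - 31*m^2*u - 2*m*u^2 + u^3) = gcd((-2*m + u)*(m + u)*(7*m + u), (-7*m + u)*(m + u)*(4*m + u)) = m + u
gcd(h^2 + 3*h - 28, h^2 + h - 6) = 1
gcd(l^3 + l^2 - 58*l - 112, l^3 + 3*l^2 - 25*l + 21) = l + 7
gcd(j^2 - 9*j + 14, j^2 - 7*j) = j - 7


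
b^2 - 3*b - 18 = (b - 6)*(b + 3)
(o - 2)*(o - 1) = o^2 - 3*o + 2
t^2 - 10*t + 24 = (t - 6)*(t - 4)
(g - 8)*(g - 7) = g^2 - 15*g + 56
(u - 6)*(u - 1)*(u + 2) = u^3 - 5*u^2 - 8*u + 12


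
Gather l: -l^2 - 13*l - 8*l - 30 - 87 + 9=-l^2 - 21*l - 108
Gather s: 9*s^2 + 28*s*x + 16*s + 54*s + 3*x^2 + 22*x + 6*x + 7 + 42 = 9*s^2 + s*(28*x + 70) + 3*x^2 + 28*x + 49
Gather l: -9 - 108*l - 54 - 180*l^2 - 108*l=-180*l^2 - 216*l - 63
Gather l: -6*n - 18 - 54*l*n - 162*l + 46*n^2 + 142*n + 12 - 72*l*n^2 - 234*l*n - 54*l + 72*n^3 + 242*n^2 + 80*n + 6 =l*(-72*n^2 - 288*n - 216) + 72*n^3 + 288*n^2 + 216*n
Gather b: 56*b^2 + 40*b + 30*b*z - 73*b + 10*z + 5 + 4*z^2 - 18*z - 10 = 56*b^2 + b*(30*z - 33) + 4*z^2 - 8*z - 5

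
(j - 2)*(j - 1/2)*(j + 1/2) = j^3 - 2*j^2 - j/4 + 1/2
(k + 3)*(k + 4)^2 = k^3 + 11*k^2 + 40*k + 48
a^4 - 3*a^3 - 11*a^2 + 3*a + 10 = (a - 5)*(a - 1)*(a + 1)*(a + 2)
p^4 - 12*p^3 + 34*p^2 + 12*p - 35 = (p - 7)*(p - 5)*(p - 1)*(p + 1)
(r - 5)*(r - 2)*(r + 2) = r^3 - 5*r^2 - 4*r + 20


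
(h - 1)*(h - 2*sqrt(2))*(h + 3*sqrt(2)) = h^3 - h^2 + sqrt(2)*h^2 - 12*h - sqrt(2)*h + 12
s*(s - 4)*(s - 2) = s^3 - 6*s^2 + 8*s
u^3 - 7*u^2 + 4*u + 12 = (u - 6)*(u - 2)*(u + 1)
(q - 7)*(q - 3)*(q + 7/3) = q^3 - 23*q^2/3 - 7*q/3 + 49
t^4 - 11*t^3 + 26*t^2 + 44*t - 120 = (t - 6)*(t - 5)*(t - 2)*(t + 2)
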